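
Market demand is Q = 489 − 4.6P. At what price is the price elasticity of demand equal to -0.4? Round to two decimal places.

Set −bP/(a − bP) = −0.4 ⇒ bP = 0.4(a − bP) ⇒ bP(1+0.4) = 0.4·a.
P = 0.4·489/(4.6·1.4) ≈ 30.37.

30.37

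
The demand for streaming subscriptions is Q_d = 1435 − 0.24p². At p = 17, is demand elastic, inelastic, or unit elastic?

inelastic

At p = 17, Q_d = 1365.64.
dQ_d/dp = −2·0.24·p = −8.16.
Point elasticity E = (dQ_d/dp)·(p/Q_d) = -8.16 × 17/1365.64 ≈ -0.102.
|E| ≈ 0.102 < 1, so demand is inelastic.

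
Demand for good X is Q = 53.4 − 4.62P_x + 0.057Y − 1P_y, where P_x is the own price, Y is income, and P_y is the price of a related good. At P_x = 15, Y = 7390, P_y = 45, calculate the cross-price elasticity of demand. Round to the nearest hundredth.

Q = 53.4 − 4.62(15) + 0.057(7390) − 1(45) = 53.4 − 69.3 + 421.23 − 45 = 360.33.
∂Q/∂P_y = −1, so E_xy = -1·(45/360.33) ≈ -0.12.
E_xy < 0: the goods are complements.

-0.12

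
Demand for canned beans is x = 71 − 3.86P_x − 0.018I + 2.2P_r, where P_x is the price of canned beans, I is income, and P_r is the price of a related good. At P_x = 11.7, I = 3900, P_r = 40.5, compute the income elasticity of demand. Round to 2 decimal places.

-1.57

First evaluate x: 71 − 3.86(11.7) − 0.018(3900) + 2.2(40.5) = 71 − 45.162 − 70.2 + 89.1 = 44.738.
∂x/∂I = −0.018, so E_I = -0.018·(3900/44.738) ≈ -1.57.
E_I < 0: inferior good.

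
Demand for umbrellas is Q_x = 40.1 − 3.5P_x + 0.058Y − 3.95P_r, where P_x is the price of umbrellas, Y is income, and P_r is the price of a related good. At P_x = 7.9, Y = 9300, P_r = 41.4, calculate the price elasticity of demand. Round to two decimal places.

-0.07

Q_x = 40.1 − 3.5(7.9) + 0.058(9300) − 3.95(41.4) = 40.1 − 27.65 + 539.4 − 163.53 = 388.32.
∂Q_x/∂P_x = −3.5, so E_p = (−3.5)·(7.9/388.32) ≈ -0.07.
|E_p| < 1: demand is inelastic.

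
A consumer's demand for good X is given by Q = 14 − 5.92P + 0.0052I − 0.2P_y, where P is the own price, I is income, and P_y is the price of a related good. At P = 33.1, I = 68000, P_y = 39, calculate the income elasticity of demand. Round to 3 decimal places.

2.158

Substituting, Q = 14 − 5.92(33.1) + 0.0052(68000) − 0.2(39) = 14 − 195.952 + 353.6 − 7.8 = 163.848.
∂Q/∂I = +0.0052, so E_I = 0.0052·(68000/163.848) ≈ 2.158.
E_I > 1: normal good (luxury).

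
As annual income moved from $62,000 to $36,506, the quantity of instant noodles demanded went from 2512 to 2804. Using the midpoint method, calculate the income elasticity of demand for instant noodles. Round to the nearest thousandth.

%ΔQ = (2804 − 2512)/[(2512+2804)/2] = 292/2658 ≈ 0.1099.
%ΔI = (36,506 − 62,000)/[(62,000+36,506)/2] = -25494/49253 ≈ -0.5176.
E_I = %ΔQ/%ΔI ≈ -0.212.
E_I < 0: inferior good.

-0.212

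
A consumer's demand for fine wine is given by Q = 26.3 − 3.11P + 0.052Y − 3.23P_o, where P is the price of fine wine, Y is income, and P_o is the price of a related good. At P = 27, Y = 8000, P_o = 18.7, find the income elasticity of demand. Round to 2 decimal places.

Q = 26.3 − 3.11(27) + 0.052(8000) − 3.23(18.7) = 26.3 − 83.97 + 416 − 60.401 = 297.929.
∂Q/∂Y = +0.052, so E_I = 0.052·(8000/297.929) ≈ 1.40.
E_I > 1: normal good (luxury).

1.40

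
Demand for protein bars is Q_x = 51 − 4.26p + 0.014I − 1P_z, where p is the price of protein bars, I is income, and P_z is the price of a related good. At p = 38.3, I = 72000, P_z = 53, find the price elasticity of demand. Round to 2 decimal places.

-0.19

Substituting, Q_x = 51 − 4.26(38.3) + 0.014(72000) − 1(53) = 51 − 163.158 + 1008 − 53 = 842.842.
∂Q_x/∂p = −4.26, so E_p = (−4.26)·(38.3/842.842) ≈ -0.19.
|E_p| < 1: demand is inelastic.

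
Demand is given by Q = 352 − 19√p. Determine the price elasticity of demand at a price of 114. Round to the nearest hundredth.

-0.68

At p = 114, Q = 149.1355.
dQ/dp = −19/(2√p) = −19/(2·10.6771).
Point elasticity E = (dQ/dp)·(p/Q) = -0.8898 × 114/149.1355 ≈ -0.68.
|E| < 1, so demand is inelastic at this price.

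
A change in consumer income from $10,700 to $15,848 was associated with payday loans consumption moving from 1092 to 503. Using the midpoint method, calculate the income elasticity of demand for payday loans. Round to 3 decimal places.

%ΔQ = (503 − 1092)/[(1092+503)/2] = -589/797.5 ≈ -0.7386.
%ΔI = (15,848 − 10,700)/[(10,700+15,848)/2] = 5148/13274 ≈ 0.3878.
E_I = %ΔQ/%ΔI ≈ -1.904.
E_I < 0: inferior good.

-1.904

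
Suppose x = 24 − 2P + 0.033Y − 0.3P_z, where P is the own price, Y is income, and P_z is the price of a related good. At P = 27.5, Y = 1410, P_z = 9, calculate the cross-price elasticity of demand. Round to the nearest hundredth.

-0.21

At the given point, x = 24 − 2(27.5) + 0.033(1410) − 0.3(9) = 24 − 55 + 46.53 − 2.7 = 12.83.
∂x/∂P_z = −0.3, so E_xy = -0.3·(9/12.83) ≈ -0.21.
E_xy < 0: the goods are complements.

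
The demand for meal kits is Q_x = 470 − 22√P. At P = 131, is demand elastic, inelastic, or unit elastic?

inelastic

At P = 131, Q_x = 218.1985.
dQ_x/dP = −22/(2√P) = −22/(2·11.4455).
Point elasticity E = (dQ_x/dP)·(P/Q_x) = -0.9611 × 131/218.1985 ≈ -0.577.
|E| ≈ 0.577 < 1, so demand is inelastic.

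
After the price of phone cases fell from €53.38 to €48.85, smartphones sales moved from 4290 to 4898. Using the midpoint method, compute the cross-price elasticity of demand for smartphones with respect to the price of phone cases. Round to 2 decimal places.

-1.49

%ΔQ_x = (4898 − 4290)/[(4290+4898)/2] = 608/4594 ≈ 0.1323.
%ΔP_y = (48.85 − 53.38)/[(53.38+48.85)/2] ≈ -0.0886.
E_xy = 0.1323/-0.0886 ≈ -1.49.
E_xy < 0, so smartphones and phone cases are complements.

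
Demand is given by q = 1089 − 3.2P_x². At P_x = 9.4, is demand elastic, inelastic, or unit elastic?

At P_x = 9.4, q = 806.248.
dq/dP_x = −2·3.2·P_x = −60.16.
Point elasticity E = (dq/dP_x)·(P_x/q) = -60.16 × 9.4/806.248 ≈ -0.701.
|E| ≈ 0.701 < 1, so demand is inelastic.

inelastic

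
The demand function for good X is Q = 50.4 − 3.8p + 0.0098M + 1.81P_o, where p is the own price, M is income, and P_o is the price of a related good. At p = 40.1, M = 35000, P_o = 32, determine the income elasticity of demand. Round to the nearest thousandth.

1.147

First evaluate Q: 50.4 − 3.8(40.1) + 0.0098(35000) + 1.81(32) = 50.4 − 152.38 + 343 + 57.92 = 298.94.
∂Q/∂M = +0.0098, so E_I = 0.0098·(35000/298.94) ≈ 1.147.
E_I > 1: normal good (luxury).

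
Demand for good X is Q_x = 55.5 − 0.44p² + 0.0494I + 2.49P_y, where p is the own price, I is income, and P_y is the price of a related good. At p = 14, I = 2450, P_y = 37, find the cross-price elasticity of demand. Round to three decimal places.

0.505

Q_x = 55.5 − 0.44(14)² + 0.0494(2450) + 2.49(37) = 55.5 − 86.24 + 121.03 + 92.13 = 182.42.
∂Q_x/∂P_y = +2.49, so E_xy = 2.49·(37/182.42) ≈ 0.505.
E_xy > 0: the goods are substitutes.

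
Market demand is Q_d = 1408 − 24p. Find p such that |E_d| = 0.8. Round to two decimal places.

26.07

Set −bp/(a − bp) = −0.8 ⇒ bp = 0.8(a − bp) ⇒ bp(1+0.8) = 0.8·a.
p = 0.8·1408/(24·1.8) ≈ 26.07.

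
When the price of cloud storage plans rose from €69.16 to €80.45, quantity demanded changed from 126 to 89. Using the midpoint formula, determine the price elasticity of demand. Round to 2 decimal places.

%Δq = (89 − 126)/[(126 + 89)/2] = -37/107.5 ≈ -0.3442.
%ΔP = (80.45 − 69.16)/[(69.16 + 80.45)/2] = 11.29/74.805 ≈ 0.1509.
Arc elasticity E = %Δq/%ΔP ≈ -0.3442/0.1509 ≈ -2.28.
|E| > 1: demand is elastic over this range.

-2.28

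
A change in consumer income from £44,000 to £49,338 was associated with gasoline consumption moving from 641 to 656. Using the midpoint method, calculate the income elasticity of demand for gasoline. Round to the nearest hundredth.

%ΔQ = (656 − 641)/[(641+656)/2] = 15/648.5 ≈ 0.0231.
%ΔY = (49,338 − 44,000)/[(44,000+49,338)/2] = 5338/46669 ≈ 0.1144.
E_I = %ΔQ/%ΔY ≈ 0.20.
E_I ∈ (0,1): normal good (necessity).

0.20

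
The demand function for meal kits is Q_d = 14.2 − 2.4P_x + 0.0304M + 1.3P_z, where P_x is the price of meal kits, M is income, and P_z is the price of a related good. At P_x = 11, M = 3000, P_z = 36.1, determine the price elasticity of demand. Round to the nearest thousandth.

-0.210

Evaluating quantity at (P_x, M, P_z) gives Q_d = 14.2 − 2.4(11) + 0.0304(3000) + 1.3(36.1) = 14.2 − 26.4 + 91.2 + 46.93 = 125.93.
∂Q_d/∂P_x = −2.4, so E_p = (−2.4)·(11/125.93) ≈ -0.210.
|E_p| < 1: demand is inelastic.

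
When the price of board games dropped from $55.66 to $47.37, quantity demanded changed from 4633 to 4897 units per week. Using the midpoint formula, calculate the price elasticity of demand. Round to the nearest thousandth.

%Δq = (4897 − 4633)/[(4633 + 4897)/2] = 264/4765 ≈ 0.0554.
%ΔP = (47.37 − 55.66)/[(55.66 + 47.37)/2] = -8.29/51.515 ≈ -0.1609.
Arc elasticity E = %Δq/%ΔP ≈ 0.0554/-0.1609 ≈ -0.344.
|E| < 1: demand is inelastic over this range.

-0.344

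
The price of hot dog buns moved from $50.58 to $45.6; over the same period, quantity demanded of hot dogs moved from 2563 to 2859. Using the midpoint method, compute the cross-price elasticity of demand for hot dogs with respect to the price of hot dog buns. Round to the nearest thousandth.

%ΔQ_x = (2859 − 2563)/[(2563+2859)/2] = 296/2711 ≈ 0.1092.
%ΔP_y = (45.6 − 50.58)/[(50.58+45.6)/2] ≈ -0.1036.
E_xy = 0.1092/-0.1036 ≈ -1.054.
E_xy < 0, so hot dogs and hot dog buns are complements.

-1.054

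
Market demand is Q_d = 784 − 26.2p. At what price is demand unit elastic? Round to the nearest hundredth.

14.96

For linear demand Q_d = a − bp, E = −bp/(a − bp). |E| = 1 ⇒ bp = a − bp ⇒ p = a/(2b).
p = 784/(2·26.2) ≈ 14.96.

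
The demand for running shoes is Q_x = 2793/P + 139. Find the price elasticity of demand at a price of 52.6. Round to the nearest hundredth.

At P = 52.6, Q_x = 192.0989.
dQ_x/dP = −2793/P² = −1.0095.
Point elasticity E = (dQ_x/dP)·(P/Q_x) = -1.0095 × 52.6/192.0989 ≈ -0.28.
|E| < 1, so demand is inelastic at this price.

-0.28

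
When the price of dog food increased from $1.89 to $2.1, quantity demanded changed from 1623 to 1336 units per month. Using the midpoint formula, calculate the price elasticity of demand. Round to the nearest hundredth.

-1.84

%ΔQ = (1336 − 1623)/[(1623 + 1336)/2] = -287/1479.5 ≈ -0.1940.
%Δp = (2.1 − 1.89)/[(1.89 + 2.1)/2] = 0.21/1.995 ≈ 0.1053.
Arc elasticity E = %ΔQ/%Δp ≈ -0.1940/0.1053 ≈ -1.84.
|E| > 1: demand is elastic over this range.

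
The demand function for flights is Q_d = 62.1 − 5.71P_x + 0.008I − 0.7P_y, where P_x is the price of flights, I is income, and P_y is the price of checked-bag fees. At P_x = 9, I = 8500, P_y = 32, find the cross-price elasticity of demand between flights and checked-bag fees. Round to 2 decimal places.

-0.40

Substituting, Q_d = 62.1 − 5.71(9) + 0.008(8500) − 0.7(32) = 62.1 − 51.39 + 68 − 22.4 = 56.31.
∂Q_d/∂P_y = −0.7, so E_xy = -0.7·(32/56.31) ≈ -0.40.
E_xy < 0: the goods are complements.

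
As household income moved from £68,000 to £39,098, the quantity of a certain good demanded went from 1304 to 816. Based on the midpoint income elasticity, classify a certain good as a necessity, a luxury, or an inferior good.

necessity

%ΔQ = (816 − 1304)/[(1304+816)/2] = -488/1060 ≈ -0.4604.
%ΔY = (39,098 − 68,000)/[(68,000+39,098)/2] = -28902/53549 ≈ -0.5397.
E_I = %ΔQ/%ΔY ≈ 0.853.
E_I ∈ (0,1): normal good (necessity).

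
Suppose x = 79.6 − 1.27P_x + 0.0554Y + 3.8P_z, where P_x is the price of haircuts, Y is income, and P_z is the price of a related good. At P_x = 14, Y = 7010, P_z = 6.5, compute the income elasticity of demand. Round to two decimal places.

0.82

x = 79.6 − 1.27(14) + 0.0554(7010) + 3.8(6.5) = 79.6 − 17.78 + 388.354 + 24.7 = 474.874.
∂x/∂Y = +0.0554, so E_I = 0.0554·(7010/474.874) ≈ 0.82.
E_I ∈ (0,1): normal good (necessity).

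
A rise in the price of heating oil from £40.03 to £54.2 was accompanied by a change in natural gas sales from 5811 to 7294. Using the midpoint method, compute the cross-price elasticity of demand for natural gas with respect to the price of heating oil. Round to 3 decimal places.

0.753

%ΔQ_x = (7294 − 5811)/[(5811+7294)/2] = 1483/6552.5 ≈ 0.2263.
%ΔP_y = (54.2 − 40.03)/[(40.03+54.2)/2] ≈ 0.3008.
E_xy = 0.2263/0.3008 ≈ 0.753.
E_xy > 0, so natural gas and heating oil are substitutes.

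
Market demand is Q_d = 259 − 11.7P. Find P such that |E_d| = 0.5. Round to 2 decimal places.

7.38

Set −bP/(a − bP) = −0.5 ⇒ bP = 0.5(a − bP) ⇒ bP(1+0.5) = 0.5·a.
P = 0.5·259/(11.7·1.5) ≈ 7.38.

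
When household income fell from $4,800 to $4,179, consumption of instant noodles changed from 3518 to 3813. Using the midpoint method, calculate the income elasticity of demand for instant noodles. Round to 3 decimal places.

%ΔQ = (3813 − 3518)/[(3518+3813)/2] = 295/3665.5 ≈ 0.0805.
%ΔI = (4,179 − 4,800)/[(4,800+4,179)/2] = -621/4489.5 ≈ -0.1383.
E_I = %ΔQ/%ΔI ≈ -0.582.
E_I < 0: inferior good.

-0.582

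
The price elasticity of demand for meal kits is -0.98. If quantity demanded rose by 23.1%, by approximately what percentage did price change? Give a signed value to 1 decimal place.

-23.6

%ΔQ ≈ E × %ΔP ⇒ %ΔP = %ΔQ / E = (23.1%)/(-0.98) ≈ -23.6%.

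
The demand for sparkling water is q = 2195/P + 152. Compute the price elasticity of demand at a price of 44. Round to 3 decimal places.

At P = 44, q = 201.8864.
dq/dP = −2195/P² = −1.1338.
Point elasticity E = (dq/dP)·(P/q) = -1.1338 × 44/201.8864 ≈ -0.247.
|E| < 1, so demand is inelastic at this price.

-0.247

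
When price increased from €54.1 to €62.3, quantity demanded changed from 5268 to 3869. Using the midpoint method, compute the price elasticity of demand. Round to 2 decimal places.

%ΔQ = (3869 − 5268)/[(5268 + 3869)/2] = -1399/4568.5 ≈ -0.3062.
%Δp = (62.3 − 54.1)/[(54.1 + 62.3)/2] = 8.2/58.2 ≈ 0.1409.
Arc elasticity E = %ΔQ/%Δp ≈ -0.3062/0.1409 ≈ -2.17.
|E| > 1: demand is elastic over this range.

-2.17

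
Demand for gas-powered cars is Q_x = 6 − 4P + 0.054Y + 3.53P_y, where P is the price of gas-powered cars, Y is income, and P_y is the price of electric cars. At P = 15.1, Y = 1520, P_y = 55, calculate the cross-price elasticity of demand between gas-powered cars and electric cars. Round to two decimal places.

0.88

Evaluating quantity at (P, Y, P_y) gives Q_x = 6 − 4(15.1) + 0.054(1520) + 3.53(55) = 6 − 60.4 + 82.08 + 194.15 = 221.83.
∂Q_x/∂P_y = +3.53, so E_xy = 3.53·(55/221.83) ≈ 0.88.
E_xy > 0: the goods are substitutes.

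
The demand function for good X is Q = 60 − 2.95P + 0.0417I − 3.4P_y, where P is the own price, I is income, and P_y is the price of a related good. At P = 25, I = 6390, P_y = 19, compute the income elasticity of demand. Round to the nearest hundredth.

Substituting, Q = 60 − 2.95(25) + 0.0417(6390) − 3.4(19) = 60 − 73.75 + 266.463 − 64.6 = 188.113.
∂Q/∂I = +0.0417, so E_I = 0.0417·(6390/188.113) ≈ 1.42.
E_I > 1: normal good (luxury).

1.42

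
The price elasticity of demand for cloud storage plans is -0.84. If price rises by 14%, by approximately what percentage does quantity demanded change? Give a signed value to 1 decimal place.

%ΔQ ≈ E × %ΔP = (-0.84) × (14%) ≈ -11.8%.

-11.8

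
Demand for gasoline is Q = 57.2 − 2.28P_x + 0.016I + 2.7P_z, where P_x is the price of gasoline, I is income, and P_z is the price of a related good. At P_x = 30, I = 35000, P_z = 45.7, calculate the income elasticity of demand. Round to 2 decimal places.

Evaluating quantity at (P_x, I, P_z) gives Q = 57.2 − 2.28(30) + 0.016(35000) + 2.7(45.7) = 57.2 − 68.4 + 560 + 123.39 = 672.19.
∂Q/∂I = +0.016, so E_I = 0.016·(35000/672.19) ≈ 0.83.
E_I ∈ (0,1): normal good (necessity).

0.83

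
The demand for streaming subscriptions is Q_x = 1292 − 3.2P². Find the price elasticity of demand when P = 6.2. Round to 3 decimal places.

At P = 6.2, Q_x = 1168.992.
dQ_x/dP = −2·3.2·P = −39.68.
Point elasticity E = (dQ_x/dP)·(P/Q_x) = -39.68 × 6.2/1168.992 ≈ -0.210.
|E| < 1, so demand is inelastic at this price.

-0.210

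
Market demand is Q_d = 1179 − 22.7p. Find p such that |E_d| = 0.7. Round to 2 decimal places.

Set −bp/(a − bp) = −0.7 ⇒ bp = 0.7(a − bp) ⇒ bp(1+0.7) = 0.7·a.
p = 0.7·1179/(22.7·1.7) ≈ 21.39.

21.39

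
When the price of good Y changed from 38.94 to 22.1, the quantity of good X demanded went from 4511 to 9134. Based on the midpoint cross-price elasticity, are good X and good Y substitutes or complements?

complements

%ΔQ_x = (9134 − 4511)/[(4511+9134)/2] = 4623/6822.5 ≈ 0.6776.
%ΔP_y = (22.1 − 38.94)/[(38.94+22.1)/2] ≈ -0.5518.
E_xy = 0.6776/-0.5518 ≈ -1.228.
E_xy < 0, so the goods are complements.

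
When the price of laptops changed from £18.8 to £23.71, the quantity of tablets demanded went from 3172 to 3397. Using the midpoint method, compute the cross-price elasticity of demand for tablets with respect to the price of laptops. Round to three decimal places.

0.297

%ΔQ_x = (3397 − 3172)/[(3172+3397)/2] = 225/3284.5 ≈ 0.0685.
%ΔP_y = (23.71 − 18.8)/[(18.8+23.71)/2] ≈ 0.2310.
E_xy = 0.0685/0.2310 ≈ 0.297.
E_xy > 0, so tablets and laptops are substitutes.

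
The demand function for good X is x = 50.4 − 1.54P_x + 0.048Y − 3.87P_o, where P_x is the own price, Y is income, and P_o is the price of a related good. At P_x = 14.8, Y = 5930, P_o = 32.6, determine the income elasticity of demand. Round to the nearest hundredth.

At the given point, x = 50.4 − 1.54(14.8) + 0.048(5930) − 3.87(32.6) = 50.4 − 22.792 + 284.64 − 126.162 = 186.086.
∂x/∂Y = +0.048, so E_I = 0.048·(5930/186.086) ≈ 1.53.
E_I > 1: normal good (luxury).

1.53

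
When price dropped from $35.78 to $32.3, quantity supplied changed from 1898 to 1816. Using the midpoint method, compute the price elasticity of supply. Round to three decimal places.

%ΔQ = (1816 − 1898)/[(1898 + 1816)/2] = -82/1857 ≈ -0.0442.
%ΔP = (32.3 − 35.78)/[(35.78 + 32.3)/2] = -3.48/34.04 ≈ -0.1022.
Arc elasticity E = %ΔQ/%ΔP ≈ -0.0442/-0.1022 ≈ 0.432.
|E| < 1: supply is inelastic over this range.

0.432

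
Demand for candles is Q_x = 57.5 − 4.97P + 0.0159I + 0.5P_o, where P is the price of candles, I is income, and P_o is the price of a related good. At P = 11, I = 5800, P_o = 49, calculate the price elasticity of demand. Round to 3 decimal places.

First evaluate Q_x: 57.5 − 4.97(11) + 0.0159(5800) + 0.5(49) = 57.5 − 54.67 + 92.22 + 24.5 = 119.55.
∂Q_x/∂P = −4.97, so E_p = (−4.97)·(11/119.55) ≈ -0.457.
|E_p| < 1: demand is inelastic.

-0.457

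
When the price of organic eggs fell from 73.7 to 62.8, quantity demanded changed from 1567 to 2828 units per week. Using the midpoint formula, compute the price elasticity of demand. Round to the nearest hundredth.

-3.59

%Δq = (2828 − 1567)/[(1567 + 2828)/2] = 1261/2197.5 ≈ 0.5738.
%Δp = (62.8 − 73.7)/[(73.7 + 62.8)/2] = -10.9/68.25 ≈ -0.1597.
Arc elasticity E = %Δq/%Δp ≈ 0.5738/-0.1597 ≈ -3.59.
|E| > 1: demand is elastic over this range.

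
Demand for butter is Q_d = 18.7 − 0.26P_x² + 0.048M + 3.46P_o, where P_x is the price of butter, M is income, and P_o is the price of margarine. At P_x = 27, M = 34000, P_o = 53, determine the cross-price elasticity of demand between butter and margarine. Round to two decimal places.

0.11

Substituting, Q_d = 18.7 − 0.26(27)² + 0.048(34000) + 3.46(53) = 18.7 − 189.54 + 1632 + 183.38 = 1644.54.
∂Q_d/∂P_o = +3.46, so E_xy = 3.46·(53/1644.54) ≈ 0.11.
E_xy > 0: the goods are substitutes.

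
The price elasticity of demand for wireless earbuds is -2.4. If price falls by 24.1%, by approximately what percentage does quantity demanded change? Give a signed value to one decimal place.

57.8

%ΔQ ≈ E × %ΔP = (-2.4) × (-24.1%) ≈ 57.8%.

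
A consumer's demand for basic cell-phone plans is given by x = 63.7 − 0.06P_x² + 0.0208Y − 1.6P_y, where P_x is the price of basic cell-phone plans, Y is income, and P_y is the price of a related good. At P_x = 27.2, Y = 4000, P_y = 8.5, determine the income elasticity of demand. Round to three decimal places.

First evaluate x: 63.7 − 0.06(27.2)² + 0.0208(4000) − 1.6(8.5) = 63.7 − 44.3904 + 83.2 − 13.6 = 88.9096.
∂x/∂Y = +0.0208, so E_I = 0.0208·(4000/88.9096) ≈ 0.936.
E_I ∈ (0,1): normal good (necessity).

0.936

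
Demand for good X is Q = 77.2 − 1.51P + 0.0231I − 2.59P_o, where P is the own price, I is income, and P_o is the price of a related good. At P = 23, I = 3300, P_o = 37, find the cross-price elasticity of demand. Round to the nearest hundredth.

Q = 77.2 − 1.51(23) + 0.0231(3300) − 2.59(37) = 77.2 − 34.73 + 76.23 − 95.83 = 22.87.
∂Q/∂P_o = −2.59, so E_xy = -2.59·(37/22.87) ≈ -4.19.
E_xy < 0: the goods are complements.

-4.19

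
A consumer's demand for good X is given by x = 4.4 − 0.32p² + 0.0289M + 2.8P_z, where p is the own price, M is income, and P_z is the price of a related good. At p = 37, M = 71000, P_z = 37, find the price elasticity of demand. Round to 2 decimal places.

-0.51

x = 4.4 − 0.32(37)² + 0.0289(71000) + 2.8(37) = 4.4 − 438.08 + 2051.9 + 103.6 = 1721.82.
∂x/∂p = −2·0.32·p = -23.68, so E_p = -23.68·(37/1721.82) ≈ -0.51.
|E_p| < 1: demand is inelastic.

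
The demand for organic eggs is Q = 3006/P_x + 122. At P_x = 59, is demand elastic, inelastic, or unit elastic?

inelastic

At P_x = 59, Q = 172.9492.
dQ/dP_x = −3006/P_x² = −0.8635.
Point elasticity E = (dQ/dP_x)·(P_x/Q) = -0.8635 × 59/172.9492 ≈ -0.295.
|E| ≈ 0.295 < 1, so demand is inelastic.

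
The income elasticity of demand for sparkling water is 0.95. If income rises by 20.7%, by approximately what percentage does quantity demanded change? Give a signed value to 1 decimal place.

%ΔQ ≈ E × %ΔI = (0.95) × (20.7%) ≈ 19.7%.

19.7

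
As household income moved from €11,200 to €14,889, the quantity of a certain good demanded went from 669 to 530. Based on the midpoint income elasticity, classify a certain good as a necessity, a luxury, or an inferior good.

inferior

%ΔQ = (530 − 669)/[(669+530)/2] = -139/599.5 ≈ -0.2319.
%ΔM = (14,889 − 11,200)/[(11,200+14,889)/2] = 3689/13044.5 ≈ 0.2828.
E_I = %ΔQ/%ΔM ≈ -0.820.
E_I < 0: inferior good.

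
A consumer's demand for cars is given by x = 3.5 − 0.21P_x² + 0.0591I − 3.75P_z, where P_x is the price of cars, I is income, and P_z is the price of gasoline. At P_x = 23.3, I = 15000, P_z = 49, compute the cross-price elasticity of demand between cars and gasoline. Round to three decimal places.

At the given point, x = 3.5 − 0.21(23.3)² + 0.0591(15000) − 3.75(49) = 3.5 − 114.0069 + 886.5 − 183.75 = 592.2431.
∂x/∂P_z = −3.75, so E_xy = -3.75·(49/592.2431) ≈ -0.310.
E_xy < 0: the goods are complements.

-0.310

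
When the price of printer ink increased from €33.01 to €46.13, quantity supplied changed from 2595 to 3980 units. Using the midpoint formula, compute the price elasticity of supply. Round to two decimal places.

%Δq = (3980 − 2595)/[(2595 + 3980)/2] = 1385/3287.5 ≈ 0.4213.
%ΔP = (46.13 − 33.01)/[(33.01 + 46.13)/2] = 13.12/39.57 ≈ 0.3316.
Arc elasticity E = %Δq/%ΔP ≈ 0.4213/0.3316 ≈ 1.27.
|E| > 1: supply is elastic over this range.

1.27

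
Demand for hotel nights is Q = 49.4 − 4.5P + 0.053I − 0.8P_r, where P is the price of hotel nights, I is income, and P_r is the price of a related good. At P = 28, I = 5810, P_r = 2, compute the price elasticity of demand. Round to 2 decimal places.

-0.55

At the given point, Q = 49.4 − 4.5(28) + 0.053(5810) − 0.8(2) = 49.4 − 126 + 307.93 − 1.6 = 229.73.
∂Q/∂P = −4.5, so E_p = (−4.5)·(28/229.73) ≈ -0.55.
|E_p| < 1: demand is inelastic.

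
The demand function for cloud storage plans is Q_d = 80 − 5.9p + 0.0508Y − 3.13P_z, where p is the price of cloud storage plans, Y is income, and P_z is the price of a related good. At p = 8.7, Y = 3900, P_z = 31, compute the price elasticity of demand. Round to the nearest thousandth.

-0.396

Substituting, Q_d = 80 − 5.9(8.7) + 0.0508(3900) − 3.13(31) = 80 − 51.33 + 198.12 − 97.03 = 129.76.
∂Q_d/∂p = −5.9, so E_p = (−5.9)·(8.7/129.76) ≈ -0.396.
|E_p| < 1: demand is inelastic.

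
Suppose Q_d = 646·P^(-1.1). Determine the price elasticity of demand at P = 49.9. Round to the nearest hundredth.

For a Cobb–Douglas (constant-elasticity) form Q_d = A·P^α·…, the elasticity with respect to P equals the exponent α at every point.
Here the exponent on P is -1.1, so the price elasticity of demand is -1.10.

-1.10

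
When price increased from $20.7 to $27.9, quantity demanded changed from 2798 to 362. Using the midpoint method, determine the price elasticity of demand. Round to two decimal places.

%ΔQ = (362 − 2798)/[(2798 + 362)/2] = -2436/1580 ≈ -1.5418.
%Δp = (27.9 − 20.7)/[(20.7 + 27.9)/2] = 7.2/24.3 ≈ 0.2963.
Arc elasticity E = %ΔQ/%Δp ≈ -1.5418/0.2963 ≈ -5.20.
|E| > 1: demand is elastic over this range.

-5.20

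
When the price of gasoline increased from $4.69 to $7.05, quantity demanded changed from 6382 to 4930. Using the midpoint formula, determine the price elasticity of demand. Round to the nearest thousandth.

%Δq = (4930 − 6382)/[(6382 + 4930)/2] = -1452/5656 ≈ -0.2567.
%ΔP = (7.05 − 4.69)/[(4.69 + 7.05)/2] = 2.36/5.87 ≈ 0.4020.
Arc elasticity E = %Δq/%ΔP ≈ -0.2567/0.4020 ≈ -0.639.
|E| < 1: demand is inelastic over this range.

-0.639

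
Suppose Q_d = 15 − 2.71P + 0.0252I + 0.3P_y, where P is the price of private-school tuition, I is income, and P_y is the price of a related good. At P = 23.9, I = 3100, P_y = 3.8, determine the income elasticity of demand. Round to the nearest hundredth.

2.65

Q_d = 15 − 2.71(23.9) + 0.0252(3100) + 0.3(3.8) = 15 − 64.769 + 78.12 + 1.14 = 29.491.
∂Q_d/∂I = +0.0252, so E_I = 0.0252·(3100/29.491) ≈ 2.65.
E_I > 1: normal good (luxury).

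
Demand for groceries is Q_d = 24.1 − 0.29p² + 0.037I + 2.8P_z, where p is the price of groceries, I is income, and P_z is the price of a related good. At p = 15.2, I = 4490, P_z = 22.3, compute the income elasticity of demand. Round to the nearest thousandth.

Substituting, Q_d = 24.1 − 0.29(15.2)² + 0.037(4490) + 2.8(22.3) = 24.1 − 67.0016 + 166.13 + 62.44 = 185.6684.
∂Q_d/∂I = +0.037, so E_I = 0.037·(4490/185.6684) ≈ 0.895.
E_I ∈ (0,1): normal good (necessity).

0.895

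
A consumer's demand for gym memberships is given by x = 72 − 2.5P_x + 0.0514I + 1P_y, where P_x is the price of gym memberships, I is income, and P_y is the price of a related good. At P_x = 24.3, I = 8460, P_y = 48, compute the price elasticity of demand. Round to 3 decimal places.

Substituting, x = 72 − 2.5(24.3) + 0.0514(8460) + 1(48) = 72 − 60.75 + 434.844 + 48 = 494.094.
∂x/∂P_x = −2.5, so E_p = (−2.5)·(24.3/494.094) ≈ -0.123.
|E_p| < 1: demand is inelastic.

-0.123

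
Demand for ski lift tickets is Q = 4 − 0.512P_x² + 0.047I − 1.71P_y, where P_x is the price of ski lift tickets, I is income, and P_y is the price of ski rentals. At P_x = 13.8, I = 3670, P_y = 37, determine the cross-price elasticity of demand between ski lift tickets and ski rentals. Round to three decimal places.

At the given point, Q = 4 − 0.512(13.8)² + 0.047(3670) − 1.71(37) = 4 − 97.5053 + 172.49 − 63.27 = 15.7147.
∂Q/∂P_y = −1.71, so E_xy = -1.71·(37/15.7147) ≈ -4.026.
E_xy < 0: the goods are complements.

-4.026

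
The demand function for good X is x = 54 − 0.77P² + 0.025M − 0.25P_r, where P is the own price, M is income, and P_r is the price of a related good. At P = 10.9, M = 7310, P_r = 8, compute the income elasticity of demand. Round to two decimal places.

1.28

At the given point, x = 54 − 0.77(10.9)² + 0.025(7310) − 0.25(8) = 54 − 91.4837 + 182.75 − 2 = 143.2663.
∂x/∂M = +0.025, so E_I = 0.025·(7310/143.2663) ≈ 1.28.
E_I > 1: normal good (luxury).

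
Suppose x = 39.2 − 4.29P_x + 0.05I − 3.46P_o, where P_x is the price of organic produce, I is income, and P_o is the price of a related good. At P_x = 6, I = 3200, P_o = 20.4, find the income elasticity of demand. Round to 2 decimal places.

Substituting, x = 39.2 − 4.29(6) + 0.05(3200) − 3.46(20.4) = 39.2 − 25.74 + 160 − 70.584 = 102.876.
∂x/∂I = +0.05, so E_I = 0.05·(3200/102.876) ≈ 1.56.
E_I > 1: normal good (luxury).

1.56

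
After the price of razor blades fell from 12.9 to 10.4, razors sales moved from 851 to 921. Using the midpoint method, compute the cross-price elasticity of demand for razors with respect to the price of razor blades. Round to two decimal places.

%ΔQ_x = (921 − 851)/[(851+921)/2] = 70/886 ≈ 0.0790.
%ΔP_y = (10.4 − 12.9)/[(12.9+10.4)/2] ≈ -0.2146.
E_xy = 0.0790/-0.2146 ≈ -0.37.
E_xy < 0, so razors and razor blades are complements.

-0.37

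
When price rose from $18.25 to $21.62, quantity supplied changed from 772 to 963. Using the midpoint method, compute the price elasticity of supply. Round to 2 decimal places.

%ΔQ = (963 − 772)/[(772 + 963)/2] = 191/867.5 ≈ 0.2202.
%ΔP = (21.62 − 18.25)/[(18.25 + 21.62)/2] = 3.37/19.935 ≈ 0.1690.
Arc elasticity E = %ΔQ/%ΔP ≈ 0.2202/0.1690 ≈ 1.30.
|E| > 1: supply is elastic over this range.

1.30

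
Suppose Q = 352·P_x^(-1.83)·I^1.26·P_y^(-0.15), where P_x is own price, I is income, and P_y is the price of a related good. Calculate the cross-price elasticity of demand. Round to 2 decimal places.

-0.15

For a Cobb–Douglas (constant-elasticity) form Q = A·P_y^α·…, the elasticity with respect to P_y equals the exponent α at every point.
Here the exponent on P_y is -0.15, so the cross-price elasticity of demand is -0.15.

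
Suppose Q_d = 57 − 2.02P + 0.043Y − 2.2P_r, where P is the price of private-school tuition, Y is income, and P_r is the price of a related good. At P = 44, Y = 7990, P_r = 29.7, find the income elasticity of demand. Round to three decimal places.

1.395

Substituting, Q_d = 57 − 2.02(44) + 0.043(7990) − 2.2(29.7) = 57 − 88.88 + 343.57 − 65.34 = 246.35.
∂Q_d/∂Y = +0.043, so E_I = 0.043·(7990/246.35) ≈ 1.395.
E_I > 1: normal good (luxury).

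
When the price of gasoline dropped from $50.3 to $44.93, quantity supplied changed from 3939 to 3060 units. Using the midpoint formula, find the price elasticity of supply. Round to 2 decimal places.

%Δq = (3060 − 3939)/[(3939 + 3060)/2] = -879/3499.5 ≈ -0.2512.
%Δp = (44.93 − 50.3)/[(50.3 + 44.93)/2] = -5.37/47.615 ≈ -0.1128.
Arc elasticity E = %Δq/%Δp ≈ -0.2512/-0.1128 ≈ 2.23.
|E| > 1: supply is elastic over this range.

2.23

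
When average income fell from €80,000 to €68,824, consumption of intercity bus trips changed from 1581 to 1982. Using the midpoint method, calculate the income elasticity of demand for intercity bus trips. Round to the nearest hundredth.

%ΔQ = (1982 − 1581)/[(1581+1982)/2] = 401/1781.5 ≈ 0.2251.
%ΔY = (68,824 − 80,000)/[(80,000+68,824)/2] = -11176/74412 ≈ -0.1502.
E_I = %ΔQ/%ΔY ≈ -1.50.
E_I < 0: inferior good.

-1.50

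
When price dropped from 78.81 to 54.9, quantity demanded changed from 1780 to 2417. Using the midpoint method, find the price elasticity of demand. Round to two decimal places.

%ΔQ = (2417 − 1780)/[(1780 + 2417)/2] = 637/2098.5 ≈ 0.3036.
%ΔP = (54.9 − 78.81)/[(78.81 + 54.9)/2] = -23.91/66.855 ≈ -0.3576.
Arc elasticity E = %ΔQ/%ΔP ≈ 0.3036/-0.3576 ≈ -0.85.
|E| < 1: demand is inelastic over this range.

-0.85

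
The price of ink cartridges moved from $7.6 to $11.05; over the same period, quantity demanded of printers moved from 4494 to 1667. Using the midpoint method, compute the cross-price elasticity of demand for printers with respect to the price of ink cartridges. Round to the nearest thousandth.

%ΔQ_x = (1667 − 4494)/[(4494+1667)/2] = -2827/3080.5 ≈ -0.9177.
%ΔP_y = (11.05 − 7.6)/[(7.6+11.05)/2] ≈ 0.3700.
E_xy = -0.9177/0.3700 ≈ -2.480.
E_xy < 0, so printers and ink cartridges are complements.

-2.480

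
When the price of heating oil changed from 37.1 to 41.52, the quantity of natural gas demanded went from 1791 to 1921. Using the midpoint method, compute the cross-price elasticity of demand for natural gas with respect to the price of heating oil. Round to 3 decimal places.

%ΔQ_x = (1921 − 1791)/[(1791+1921)/2] = 130/1856 ≈ 0.0700.
%ΔP_y = (41.52 − 37.1)/[(37.1+41.52)/2] ≈ 0.1124.
E_xy = 0.0700/0.1124 ≈ 0.623.
E_xy > 0, so natural gas and heating oil are substitutes.

0.623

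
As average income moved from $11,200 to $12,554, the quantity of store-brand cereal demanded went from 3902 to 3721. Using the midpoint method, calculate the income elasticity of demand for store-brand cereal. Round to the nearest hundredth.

-0.42

%ΔQ = (3721 − 3902)/[(3902+3721)/2] = -181/3811.5 ≈ -0.0475.
%ΔY = (12,554 − 11,200)/[(11,200+12,554)/2] = 1354/11877 ≈ 0.1140.
E_I = %ΔQ/%ΔY ≈ -0.42.
E_I < 0: inferior good.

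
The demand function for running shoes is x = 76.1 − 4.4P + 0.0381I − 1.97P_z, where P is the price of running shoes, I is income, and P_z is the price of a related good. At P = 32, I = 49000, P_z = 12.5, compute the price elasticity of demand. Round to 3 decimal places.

-0.079

Substituting, x = 76.1 − 4.4(32) + 0.0381(49000) − 1.97(12.5) = 76.1 − 140.8 + 1866.9 − 24.625 = 1777.575.
∂x/∂P = −4.4, so E_p = (−4.4)·(32/1777.575) ≈ -0.079.
|E_p| < 1: demand is inelastic.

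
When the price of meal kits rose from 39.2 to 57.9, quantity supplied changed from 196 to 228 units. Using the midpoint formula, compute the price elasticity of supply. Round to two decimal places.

0.39

%Δq = (228 − 196)/[(196 + 228)/2] = 32/212 ≈ 0.1509.
%ΔP = (57.9 − 39.2)/[(39.2 + 57.9)/2] = 18.7/48.55 ≈ 0.3852.
Arc elasticity E = %Δq/%ΔP ≈ 0.1509/0.3852 ≈ 0.39.
|E| < 1: supply is inelastic over this range.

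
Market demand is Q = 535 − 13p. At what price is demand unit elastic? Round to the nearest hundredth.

For linear demand Q = a − bp, E = −bp/(a − bp). |E| = 1 ⇒ bp = a − bp ⇒ p = a/(2b).
p = 535/(2·13) ≈ 20.58.

20.58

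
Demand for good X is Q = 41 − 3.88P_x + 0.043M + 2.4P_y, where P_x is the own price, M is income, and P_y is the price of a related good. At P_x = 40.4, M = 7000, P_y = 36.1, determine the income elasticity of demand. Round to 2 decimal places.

1.11

Q = 41 − 3.88(40.4) + 0.043(7000) + 2.4(36.1) = 41 − 156.752 + 301 + 86.64 = 271.888.
∂Q/∂M = +0.043, so E_I = 0.043·(7000/271.888) ≈ 1.11.
E_I > 1: normal good (luxury).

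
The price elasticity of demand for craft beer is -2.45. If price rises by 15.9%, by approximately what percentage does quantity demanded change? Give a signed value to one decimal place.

-39.0

%ΔQ ≈ E × %ΔP = (-2.45) × (15.9%) ≈ -39.0%.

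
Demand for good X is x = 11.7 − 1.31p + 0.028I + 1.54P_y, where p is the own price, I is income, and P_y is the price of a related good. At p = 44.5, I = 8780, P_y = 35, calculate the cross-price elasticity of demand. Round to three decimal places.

Evaluating quantity at (p, I, P_y) gives x = 11.7 − 1.31(44.5) + 0.028(8780) + 1.54(35) = 11.7 − 58.295 + 245.84 + 53.9 = 253.145.
∂x/∂P_y = +1.54, so E_xy = 1.54·(35/253.145) ≈ 0.213.
E_xy > 0: the goods are substitutes.

0.213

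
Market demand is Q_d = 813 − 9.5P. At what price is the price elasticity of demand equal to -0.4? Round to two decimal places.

24.45

Set −bP/(a − bP) = −0.4 ⇒ bP = 0.4(a − bP) ⇒ bP(1+0.4) = 0.4·a.
P = 0.4·813/(9.5·1.4) ≈ 24.45.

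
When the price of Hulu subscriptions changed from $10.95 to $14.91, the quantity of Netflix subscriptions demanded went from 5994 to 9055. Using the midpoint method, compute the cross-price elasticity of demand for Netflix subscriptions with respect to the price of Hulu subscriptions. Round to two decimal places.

%ΔQ_x = (9055 − 5994)/[(5994+9055)/2] = 3061/7524.5 ≈ 0.4068.
%ΔP_y = (14.91 − 10.95)/[(10.95+14.91)/2] ≈ 0.3063.
E_xy = 0.4068/0.3063 ≈ 1.33.
E_xy > 0, so Netflix subscriptions and Hulu subscriptions are substitutes.

1.33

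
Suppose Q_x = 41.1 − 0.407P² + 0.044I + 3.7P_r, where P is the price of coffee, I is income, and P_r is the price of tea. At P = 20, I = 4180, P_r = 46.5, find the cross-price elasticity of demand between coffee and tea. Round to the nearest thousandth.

Evaluating quantity at (P, I, P_r) gives Q_x = 41.1 − 0.407(20)² + 0.044(4180) + 3.7(46.5) = 41.1 − 162.8 + 183.92 + 172.05 = 234.27.
∂Q_x/∂P_r = +3.7, so E_xy = 3.7·(46.5/234.27) ≈ 0.734.
E_xy > 0: the goods are substitutes.

0.734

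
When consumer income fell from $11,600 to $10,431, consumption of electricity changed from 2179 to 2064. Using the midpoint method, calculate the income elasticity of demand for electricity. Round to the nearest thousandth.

%ΔQ = (2064 − 2179)/[(2179+2064)/2] = -115/2121.5 ≈ -0.0542.
%ΔI = (10,431 − 11,600)/[(11,600+10,431)/2] = -1169/11015.5 ≈ -0.1061.
E_I = %ΔQ/%ΔI ≈ 0.511.
E_I ∈ (0,1): normal good (necessity).

0.511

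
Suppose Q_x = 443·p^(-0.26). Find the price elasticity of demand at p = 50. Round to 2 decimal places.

-0.26

For a Cobb–Douglas (constant-elasticity) form Q_x = A·p^α·…, the elasticity with respect to p equals the exponent α at every point.
Here the exponent on p is -0.26, so the price elasticity of demand is -0.26.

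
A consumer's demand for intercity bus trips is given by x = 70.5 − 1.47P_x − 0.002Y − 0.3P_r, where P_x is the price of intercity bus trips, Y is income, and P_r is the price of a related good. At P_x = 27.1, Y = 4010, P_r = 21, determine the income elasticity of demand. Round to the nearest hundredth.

-0.49

x = 70.5 − 1.47(27.1) − 0.002(4010) − 0.3(21) = 70.5 − 39.837 − 8.02 − 6.3 = 16.343.
∂x/∂Y = −0.002, so E_I = -0.002·(4010/16.343) ≈ -0.49.
E_I < 0: inferior good.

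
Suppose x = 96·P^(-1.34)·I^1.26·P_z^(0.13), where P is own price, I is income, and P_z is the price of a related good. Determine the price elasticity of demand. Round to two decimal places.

-1.34

For a Cobb–Douglas (constant-elasticity) form x = A·P^α·…, the elasticity with respect to P equals the exponent α at every point.
Here the exponent on P is -1.34, so the price elasticity of demand is -1.34.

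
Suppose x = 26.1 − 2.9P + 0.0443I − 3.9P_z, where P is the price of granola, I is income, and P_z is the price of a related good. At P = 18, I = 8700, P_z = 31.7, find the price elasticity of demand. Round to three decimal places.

-0.221

x = 26.1 − 2.9(18) + 0.0443(8700) − 3.9(31.7) = 26.1 − 52.2 + 385.41 − 123.63 = 235.68.
∂x/∂P = −2.9, so E_p = (−2.9)·(18/235.68) ≈ -0.221.
|E_p| < 1: demand is inelastic.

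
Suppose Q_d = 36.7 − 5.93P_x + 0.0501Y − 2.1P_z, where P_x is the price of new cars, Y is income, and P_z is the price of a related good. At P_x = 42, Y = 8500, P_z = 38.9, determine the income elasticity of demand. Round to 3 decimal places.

First evaluate Q_d: 36.7 − 5.93(42) + 0.0501(8500) − 2.1(38.9) = 36.7 − 249.06 + 425.85 − 81.69 = 131.8.
∂Q_d/∂Y = +0.0501, so E_I = 0.0501·(8500/131.8) ≈ 3.231.
E_I > 1: normal good (luxury).

3.231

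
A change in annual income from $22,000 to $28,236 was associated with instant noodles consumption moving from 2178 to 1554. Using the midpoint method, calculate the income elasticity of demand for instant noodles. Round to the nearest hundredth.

-1.35

%ΔQ = (1554 − 2178)/[(2178+1554)/2] = -624/1866 ≈ -0.3344.
%ΔI = (28,236 − 22,000)/[(22,000+28,236)/2] = 6236/25118 ≈ 0.2483.
E_I = %ΔQ/%ΔI ≈ -1.35.
E_I < 0: inferior good.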